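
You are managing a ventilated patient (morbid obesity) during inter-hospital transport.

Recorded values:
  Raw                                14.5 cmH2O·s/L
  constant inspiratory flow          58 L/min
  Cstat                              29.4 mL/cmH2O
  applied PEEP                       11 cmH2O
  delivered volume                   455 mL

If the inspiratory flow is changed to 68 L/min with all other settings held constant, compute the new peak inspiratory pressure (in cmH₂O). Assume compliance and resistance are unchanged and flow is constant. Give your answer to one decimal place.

42.9

Flow: 58 L/min ÷ 60 = 0.9667 L/s.
New flow: 68 L/min ÷ 60 = 1.1333 L/s.
PIP = Vt/C + R·V̇ + PEEP (constant-flow equation of motion).
Only the resistive term changes: ΔPIP = R × ΔV̇ = 14.5 × (1.1333 − 0.9667) = 14.5 × 0.1666 = 2.416 cmH2O.
Original PIP = 455/29.4 + 14.5×0.9667 + 11 = 40.493 cmH2O; new PIP = 40.493 + (2.416) = 42.909 cmH2O.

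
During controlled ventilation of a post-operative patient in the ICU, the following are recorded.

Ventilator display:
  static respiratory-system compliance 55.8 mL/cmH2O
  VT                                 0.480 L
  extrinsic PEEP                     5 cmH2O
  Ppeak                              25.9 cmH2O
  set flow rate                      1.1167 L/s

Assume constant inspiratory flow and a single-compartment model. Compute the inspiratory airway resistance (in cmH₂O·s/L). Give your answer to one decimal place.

Equation of motion (constant flow): PIP = Vt/C + R·V̇ + PEEP.
R·V̇ = PIP − Vt/C − PEEP = 25.9 − 480/55.8 − 5 = 25.9 − 8.602 − 5 = 12.298 cmH2O.
R = 12.298 / 1.1167 = 11.013 cmH2O·s/L.

11.0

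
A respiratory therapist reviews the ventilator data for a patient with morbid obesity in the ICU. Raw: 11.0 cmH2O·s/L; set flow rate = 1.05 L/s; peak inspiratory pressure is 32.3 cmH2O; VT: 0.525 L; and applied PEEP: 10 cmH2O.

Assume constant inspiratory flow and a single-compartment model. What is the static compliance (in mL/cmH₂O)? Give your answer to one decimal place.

48.8

Equation of motion (constant flow): PIP = Vt/C + R·V̇ + PEEP.
Vt/C = PIP − R·V̇ − PEEP = 32.3 − 11.0×1.05 − 10 = 32.3 − 11.55 − 10 = 10.75 cmH2O.
C = Vt / 10.75 = 525 / 10.75 = 48.837 mL/cmH2O.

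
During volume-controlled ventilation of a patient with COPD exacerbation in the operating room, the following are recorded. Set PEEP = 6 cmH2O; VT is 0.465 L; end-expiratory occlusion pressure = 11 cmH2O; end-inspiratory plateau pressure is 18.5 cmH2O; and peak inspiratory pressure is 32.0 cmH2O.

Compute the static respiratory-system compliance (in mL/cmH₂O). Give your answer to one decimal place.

62.0

End-expiratory occlusion gives total PEEP = 11 cmH2O (intrinsic PEEP = 11 − 6 = 5). Use total PEEP for the elastic gradient.
Cstat = Vt / (Pplat − PEEPtotal) = 465 / (18.5 − 11) = 465 / 7.5 = 62.0 mL/cmH2O.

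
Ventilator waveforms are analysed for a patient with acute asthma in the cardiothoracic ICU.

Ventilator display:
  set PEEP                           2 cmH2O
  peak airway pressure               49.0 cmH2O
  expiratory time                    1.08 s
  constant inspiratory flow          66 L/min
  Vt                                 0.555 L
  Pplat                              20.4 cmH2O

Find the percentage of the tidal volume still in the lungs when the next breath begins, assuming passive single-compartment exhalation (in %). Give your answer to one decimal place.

Flow: 66 L/min ÷ 60 = 1.1 L/s.
R = (PIP − Pplat)/V̇ = (49.0 − 20.4) / 1.1 = 28.6/1.1 = 26.0 cmH2O·s/L.
C = Vt/(Pplat − PEEP) = 555.0 / (20.4 − 2) = 555.0/18.4 = 30.163 mL/cmH2O.
τ = R × C = 26.0 × 0.03016 L/cmH2O = 0.7842 s.
Fraction remaining at end-expiration = e^(−Te/τ) = e^(−1.08/0.7842) = 0.2523 → 25.23%.

25.2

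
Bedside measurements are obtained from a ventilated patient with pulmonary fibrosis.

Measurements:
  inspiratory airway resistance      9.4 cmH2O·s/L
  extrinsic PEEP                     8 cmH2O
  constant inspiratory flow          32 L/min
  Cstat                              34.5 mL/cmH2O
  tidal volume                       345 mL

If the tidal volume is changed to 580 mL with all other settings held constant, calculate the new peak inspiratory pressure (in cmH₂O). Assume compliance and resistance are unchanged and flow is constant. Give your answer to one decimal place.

29.8

Flow: 32 L/min ÷ 60 = 0.5333 L/s.
PIP = Vt/C + R·V̇ + PEEP (constant-flow equation of motion).
Only the elastic term changes: ΔPIP = ΔVt / C = (580 − 345) / 34.5 = 6.812 cmH2O.
Original PIP = 345/34.5 + 9.4×0.5333 + 8 = 23.013 cmH2O; new PIP = 23.013 + (6.812) = 29.825 cmH2O.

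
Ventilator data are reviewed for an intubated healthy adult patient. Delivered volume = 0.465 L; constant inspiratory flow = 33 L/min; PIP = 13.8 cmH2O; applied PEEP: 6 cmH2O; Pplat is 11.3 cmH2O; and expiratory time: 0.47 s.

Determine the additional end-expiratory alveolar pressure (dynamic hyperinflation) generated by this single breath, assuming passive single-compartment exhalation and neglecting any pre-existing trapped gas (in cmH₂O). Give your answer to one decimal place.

Flow: 33 L/min ÷ 60 = 0.55 L/s.
R = (PIP − Pplat)/V̇ = (13.8 − 11.3) / 0.55 = 2.5/0.55 = 4.545 cmH2O·s/L.
C = Vt/(Pplat − PEEP) = 465.0 / (11.3 − 6) = 465.0/5.3 = 87.736 mL/cmH2O.
τ = R × C = 4.545 × 0.08774 L/cmH2O = 0.3988 s.
Fraction remaining = e^(−Te/τ) = e^(−0.47/0.3988) = 0.3077; trapped volume = 465.0 × 0.3077 = 143.08 mL.
Additional alveolar pressure from trapping ≈ V_trapped / C = 143.08 / 87.736 = 1.631 cmH2O.

1.6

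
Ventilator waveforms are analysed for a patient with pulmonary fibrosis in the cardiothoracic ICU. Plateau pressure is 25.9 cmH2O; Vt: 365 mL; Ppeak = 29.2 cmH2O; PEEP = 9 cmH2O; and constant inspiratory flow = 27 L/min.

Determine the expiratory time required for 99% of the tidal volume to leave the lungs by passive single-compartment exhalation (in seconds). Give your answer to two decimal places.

Flow: 27 L/min ÷ 60 = 0.45 L/s.
R = (PIP − Pplat)/V̇ = (29.2 − 25.9) / 0.45 = 3.3/0.45 = 7.333 cmH2O·s/L.
C = Vt/(Pplat − PEEP) = 365.0 / (25.9 − 9) = 365.0/16.9 = 21.598 mL/cmH2O.
τ = R × C = 7.333 × 0.0216 L/cmH2O = 0.1584 s.
t = −τ·ln(1 − 0.99) = −0.1584·ln(0.01) = 0.7295 s.

0.73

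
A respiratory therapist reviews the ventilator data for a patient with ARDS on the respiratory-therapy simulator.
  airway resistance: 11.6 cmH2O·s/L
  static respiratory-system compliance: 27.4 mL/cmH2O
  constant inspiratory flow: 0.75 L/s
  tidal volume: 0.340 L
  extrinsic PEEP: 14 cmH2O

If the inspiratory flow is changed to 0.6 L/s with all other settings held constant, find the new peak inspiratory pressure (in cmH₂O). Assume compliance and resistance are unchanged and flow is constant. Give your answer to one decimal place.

33.4

PIP = Vt/C + R·V̇ + PEEP (constant-flow equation of motion).
Only the resistive term changes: ΔPIP = R × ΔV̇ = 11.6 × (0.6 − 0.75) = 11.6 × -0.15 = -1.74 cmH2O.
Original PIP = 340/27.4 + 11.6×0.75 + 14 = 35.109 cmH2O; new PIP = 35.109 + (-1.74) = 33.369 cmH2O.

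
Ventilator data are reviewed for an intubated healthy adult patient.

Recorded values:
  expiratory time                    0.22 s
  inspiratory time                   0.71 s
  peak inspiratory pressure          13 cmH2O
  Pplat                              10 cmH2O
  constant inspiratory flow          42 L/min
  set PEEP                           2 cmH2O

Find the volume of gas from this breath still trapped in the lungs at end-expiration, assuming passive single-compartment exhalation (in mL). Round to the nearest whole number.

218

Flow: 42 L/min ÷ 60 = 0.7 L/s.
Vt = flow × Ti = 0.7 L/s × 0.71 s × 1000 mL/L = 497.0 mL.
R = (PIP − Pplat)/V̇ = (13 − 10) / 0.7 = 3.0/0.7 = 4.286 cmH2O·s/L.
C = Vt/(Pplat − PEEP) = 497.0 / (10 − 2) = 497.0/8.0 = 62.125 mL/cmH2O.
τ = R × C = 4.286 × 0.06213 L/cmH2O = 0.2663 s.
Fraction remaining = e^(−Te/τ) = e^(−0.22/0.2663) = 0.4377.
Trapped volume = 497.0 × 0.4377 = 217.54 mL.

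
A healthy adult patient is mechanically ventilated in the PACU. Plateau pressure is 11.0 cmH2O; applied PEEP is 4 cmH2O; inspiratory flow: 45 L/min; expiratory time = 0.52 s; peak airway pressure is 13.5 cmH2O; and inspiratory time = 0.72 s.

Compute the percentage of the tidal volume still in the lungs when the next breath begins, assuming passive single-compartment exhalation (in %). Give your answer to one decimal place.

13.2

Flow: 45 L/min ÷ 60 = 0.75 L/s.
Vt = flow × Ti = 0.75 L/s × 0.72 s × 1000 mL/L = 540.0 mL.
R = (PIP − Pplat)/V̇ = (13.5 − 11.0) / 0.75 = 2.5/0.75 = 3.333 cmH2O·s/L.
C = Vt/(Pplat − PEEP) = 540.0 / (11.0 − 4) = 540.0/7.0 = 77.143 mL/cmH2O.
τ = R × C = 3.333 × 0.07714 L/cmH2O = 0.2571 s.
Fraction remaining at end-expiration = e^(−Te/τ) = e^(−0.52/0.2571) = 0.1323 → 13.23%.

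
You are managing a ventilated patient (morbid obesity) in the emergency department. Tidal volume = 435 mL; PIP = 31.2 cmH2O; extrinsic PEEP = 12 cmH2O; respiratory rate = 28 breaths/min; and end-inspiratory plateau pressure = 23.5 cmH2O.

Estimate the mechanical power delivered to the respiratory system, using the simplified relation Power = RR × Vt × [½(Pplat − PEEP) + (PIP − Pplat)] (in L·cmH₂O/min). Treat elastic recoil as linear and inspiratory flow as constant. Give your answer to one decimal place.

163.8

Per-breath work = Vt × [½(Pplat−PEEP) + (PIP−Pplat)] = 0.435 × [0.5×11.5 + 7.7] = 0.435 × 13.45 = 5.851 L·cmH2O.
Power = 28 × 5.851 = 163.83 L·cmH2O/min.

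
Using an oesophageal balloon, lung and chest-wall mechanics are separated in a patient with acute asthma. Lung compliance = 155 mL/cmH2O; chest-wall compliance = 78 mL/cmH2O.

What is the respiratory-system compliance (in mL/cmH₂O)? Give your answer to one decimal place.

51.9

Lung and chest wall are elastances in series: 1/Crs = 1/CL + 1/Ccw.
1/Crs = 1/155 + 1/78 = 0.01927.
Crs = 51.894 mL/cmH2O.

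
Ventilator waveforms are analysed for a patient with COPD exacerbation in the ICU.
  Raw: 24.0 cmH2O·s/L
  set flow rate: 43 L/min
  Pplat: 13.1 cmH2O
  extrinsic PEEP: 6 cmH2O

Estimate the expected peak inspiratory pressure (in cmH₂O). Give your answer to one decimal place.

30.3

Flow: 43 L/min ÷ 60 = 0.7167 L/s.
PIP = Pplat + Raw × flow = 13.1 + 24.0 × 0.7167 = 13.1 + 17.201 = 30.301 cmH2O.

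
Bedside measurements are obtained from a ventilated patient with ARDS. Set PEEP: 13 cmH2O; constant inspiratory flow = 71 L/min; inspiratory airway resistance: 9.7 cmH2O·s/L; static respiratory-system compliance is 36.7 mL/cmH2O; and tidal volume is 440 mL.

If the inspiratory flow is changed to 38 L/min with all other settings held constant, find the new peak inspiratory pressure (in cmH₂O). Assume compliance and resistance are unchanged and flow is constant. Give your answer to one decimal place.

31.1

Flow: 71 L/min ÷ 60 = 1.1833 L/s.
New flow: 38 L/min ÷ 60 = 0.6333 L/s.
PIP = Vt/C + R·V̇ + PEEP (constant-flow equation of motion).
Only the resistive term changes: ΔPIP = R × ΔV̇ = 9.7 × (0.6333 − 1.1833) = 9.7 × -0.55 = -5.335 cmH2O.
Original PIP = 440/36.7 + 9.7×1.1833 + 13 = 36.467 cmH2O; new PIP = 36.467 + (-5.335) = 31.132 cmH2O.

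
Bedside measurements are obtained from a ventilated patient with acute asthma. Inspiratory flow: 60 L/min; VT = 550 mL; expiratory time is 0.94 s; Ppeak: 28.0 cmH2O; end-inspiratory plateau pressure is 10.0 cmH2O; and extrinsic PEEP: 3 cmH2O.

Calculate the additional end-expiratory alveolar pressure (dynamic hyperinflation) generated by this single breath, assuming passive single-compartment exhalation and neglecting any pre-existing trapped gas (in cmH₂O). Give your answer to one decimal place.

Flow: 60 L/min ÷ 60 = 1 L/s.
R = (PIP − Pplat)/V̇ = (28.0 − 10.0) / 1 = 18.0/1 = 18.0 cmH2O·s/L.
C = Vt/(Pplat − PEEP) = 550.0 / (10.0 − 3) = 550.0/7.0 = 78.571 mL/cmH2O.
τ = R × C = 18.0 × 0.07857 L/cmH2O = 1.414 s.
Fraction remaining = e^(−Te/τ) = e^(−0.94/1.414) = 0.5144; trapped volume = 550.0 × 0.5144 = 282.92 mL.
Additional alveolar pressure from trapping ≈ V_trapped / C = 282.92 / 78.571 = 3.601 cmH2O.

3.6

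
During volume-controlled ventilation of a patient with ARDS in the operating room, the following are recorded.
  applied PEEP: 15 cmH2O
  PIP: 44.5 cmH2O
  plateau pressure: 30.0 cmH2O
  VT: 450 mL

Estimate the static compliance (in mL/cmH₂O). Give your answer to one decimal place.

Cstat = Vt / (Pplat − PEEP) = 450 / (30.0 − 15) = 450 / 15.0 = 30.0 mL/cmH2O.

30.0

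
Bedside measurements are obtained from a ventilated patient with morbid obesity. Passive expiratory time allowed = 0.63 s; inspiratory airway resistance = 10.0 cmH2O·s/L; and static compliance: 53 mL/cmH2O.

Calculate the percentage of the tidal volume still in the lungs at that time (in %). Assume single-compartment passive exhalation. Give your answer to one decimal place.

τ = R × C = 10.0 × 53 mL/cmH2O = 10.0 × 0.053 L/cmH2O = 0.53 s.
Passive exhalation: V(t)/V₀ = e^(−t/τ) = e^(−0.63/0.53) = 0.3046.
Fraction remaining = 0.3046 → 30.46%.

30.5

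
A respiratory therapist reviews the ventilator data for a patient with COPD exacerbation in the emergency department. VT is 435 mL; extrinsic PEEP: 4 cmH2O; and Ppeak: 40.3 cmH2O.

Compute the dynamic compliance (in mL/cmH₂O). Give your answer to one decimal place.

12.0

Dynamic compliance = Vt / (PIP − PEEP) = 435 / (40.3 − 4) = 435 / 36.3 = 11.983 mL/cmH2O.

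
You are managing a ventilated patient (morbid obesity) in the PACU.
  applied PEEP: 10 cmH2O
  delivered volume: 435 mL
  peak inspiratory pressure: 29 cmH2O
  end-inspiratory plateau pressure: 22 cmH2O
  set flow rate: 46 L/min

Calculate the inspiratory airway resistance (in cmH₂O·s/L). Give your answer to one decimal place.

Flow: 46 L/min ÷ 60 = 0.7667 L/s.
Raw = (PIP − Pplat) / flow = (29 − 22) / 0.7667 = 7.0 / 0.7667 = 9.13 cmH2O·s/L.

9.1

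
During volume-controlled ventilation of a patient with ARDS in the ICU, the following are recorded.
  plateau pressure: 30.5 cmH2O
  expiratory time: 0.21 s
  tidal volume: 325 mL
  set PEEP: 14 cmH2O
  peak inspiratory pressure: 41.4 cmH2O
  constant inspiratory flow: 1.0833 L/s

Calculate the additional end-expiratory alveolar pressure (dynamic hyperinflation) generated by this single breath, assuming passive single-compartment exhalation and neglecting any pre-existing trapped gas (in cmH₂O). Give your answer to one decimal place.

5.7

R = (PIP − Pplat)/V̇ = (41.4 − 30.5) / 1.0833 = 10.9/1.0833 = 10.062 cmH2O·s/L.
C = Vt/(Pplat − PEEP) = 325.0 / (30.5 − 14) = 325.0/16.5 = 19.697 mL/cmH2O.
τ = R × C = 10.062 × 0.0197 L/cmH2O = 0.1982 s.
Fraction remaining = e^(−Te/τ) = e^(−0.21/0.1982) = 0.3466; trapped volume = 325.0 × 0.3466 = 112.65 mL.
Additional alveolar pressure from trapping ≈ V_trapped / C = 112.65 / 19.697 = 5.719 cmH2O.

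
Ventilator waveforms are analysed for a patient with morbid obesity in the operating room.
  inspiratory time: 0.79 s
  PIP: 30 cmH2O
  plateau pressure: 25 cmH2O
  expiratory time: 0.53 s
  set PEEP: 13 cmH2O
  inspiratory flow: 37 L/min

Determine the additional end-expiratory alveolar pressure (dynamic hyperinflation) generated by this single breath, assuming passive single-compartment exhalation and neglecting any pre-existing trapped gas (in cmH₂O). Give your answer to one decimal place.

2.4

Flow: 37 L/min ÷ 60 = 0.6167 L/s.
Vt = flow × Ti = 0.6167 L/s × 0.79 s × 1000 mL/L = 487.19 mL.
R = (PIP − Pplat)/V̇ = (30 − 25) / 0.6167 = 5.0/0.6167 = 8.108 cmH2O·s/L.
C = Vt/(Pplat − PEEP) = 487.19 / (25 − 13) = 487.19/12.0 = 40.599 mL/cmH2O.
τ = R × C = 8.108 × 0.0406 L/cmH2O = 0.3292 s.
Fraction remaining = e^(−Te/τ) = e^(−0.53/0.3292) = 0.1999; trapped volume = 487.19 × 0.1999 = 97.389 mL.
Additional alveolar pressure from trapping ≈ V_trapped / C = 97.389 / 40.599 = 2.399 cmH2O.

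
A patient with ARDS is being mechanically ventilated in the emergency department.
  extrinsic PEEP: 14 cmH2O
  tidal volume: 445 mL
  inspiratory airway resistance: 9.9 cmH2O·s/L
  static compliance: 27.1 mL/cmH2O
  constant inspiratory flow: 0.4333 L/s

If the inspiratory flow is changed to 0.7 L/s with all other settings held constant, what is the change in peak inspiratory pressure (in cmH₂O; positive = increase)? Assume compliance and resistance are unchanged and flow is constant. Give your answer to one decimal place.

2.6

PIP = Vt/C + R·V̇ + PEEP (constant-flow equation of motion).
Only the resistive term changes: ΔPIP = R × ΔV̇ = 9.9 × (0.7 − 0.4333) = 9.9 × 0.2667 = 2.64 cmH2O.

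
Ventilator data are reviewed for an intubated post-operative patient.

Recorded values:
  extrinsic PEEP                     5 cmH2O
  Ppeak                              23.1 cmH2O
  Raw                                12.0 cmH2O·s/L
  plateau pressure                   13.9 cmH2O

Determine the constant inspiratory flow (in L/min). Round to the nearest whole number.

flow = (PIP − Pplat) / Raw = (23.1 − 13.9) / 12.0 = 0.7667 L/s × 60 = 46.002 L/min.

46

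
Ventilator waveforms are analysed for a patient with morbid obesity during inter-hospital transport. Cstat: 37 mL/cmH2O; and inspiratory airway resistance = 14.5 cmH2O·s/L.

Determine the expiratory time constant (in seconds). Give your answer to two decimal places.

τ = R × C = 14.5 × 37 mL/cmH2O = 14.5 × 0.037 L/cmH2O = 0.5365 s.

0.54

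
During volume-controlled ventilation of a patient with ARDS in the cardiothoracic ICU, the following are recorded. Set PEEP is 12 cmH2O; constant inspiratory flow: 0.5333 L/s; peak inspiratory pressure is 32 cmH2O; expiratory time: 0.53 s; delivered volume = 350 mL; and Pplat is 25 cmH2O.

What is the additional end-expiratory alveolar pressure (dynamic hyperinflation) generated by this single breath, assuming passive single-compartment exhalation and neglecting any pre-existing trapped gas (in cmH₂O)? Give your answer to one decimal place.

R = (PIP − Pplat)/V̇ = (32 − 25) / 0.5333 = 7.0/0.5333 = 13.126 cmH2O·s/L.
C = Vt/(Pplat − PEEP) = 350.0 / (25 − 12) = 350.0/13.0 = 26.923 mL/cmH2O.
τ = R × C = 13.126 × 0.02692 L/cmH2O = 0.3534 s.
Fraction remaining = e^(−Te/τ) = e^(−0.53/0.3534) = 0.2232; trapped volume = 350.0 × 0.2232 = 78.12 mL.
Additional alveolar pressure from trapping ≈ V_trapped / C = 78.12 / 26.923 = 2.902 cmH2O.

2.9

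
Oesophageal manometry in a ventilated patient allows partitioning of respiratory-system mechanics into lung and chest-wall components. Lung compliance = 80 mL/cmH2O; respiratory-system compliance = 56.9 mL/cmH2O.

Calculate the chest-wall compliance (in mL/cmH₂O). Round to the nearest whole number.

1/Ccw = 1/Crs − 1/CL.
1/Ccw = 1/56.9 − 1/80 = 0.005075.
Ccw = 197.04 mL/cmH2O.

197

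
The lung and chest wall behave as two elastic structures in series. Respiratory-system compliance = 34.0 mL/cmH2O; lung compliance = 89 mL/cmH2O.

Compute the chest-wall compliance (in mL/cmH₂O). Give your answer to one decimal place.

55.0

1/Ccw = 1/Crs − 1/CL.
1/Ccw = 1/34.0 − 1/89 = 0.01818.
Ccw = 55.006 mL/cmH2O.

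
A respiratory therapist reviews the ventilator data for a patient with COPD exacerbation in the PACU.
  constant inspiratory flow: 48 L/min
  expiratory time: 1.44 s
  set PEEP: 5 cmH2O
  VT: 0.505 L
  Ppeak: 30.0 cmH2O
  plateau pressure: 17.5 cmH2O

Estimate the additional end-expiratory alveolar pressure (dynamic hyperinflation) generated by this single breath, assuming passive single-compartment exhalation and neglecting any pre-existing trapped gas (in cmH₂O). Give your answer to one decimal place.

1.3

Flow: 48 L/min ÷ 60 = 0.8 L/s.
R = (PIP − Pplat)/V̇ = (30.0 − 17.5) / 0.8 = 12.5/0.8 = 15.625 cmH2O·s/L.
C = Vt/(Pplat − PEEP) = 505.0 / (17.5 − 5) = 505.0/12.5 = 40.4 mL/cmH2O.
τ = R × C = 15.625 × 0.0404 L/cmH2O = 0.6313 s.
Fraction remaining = e^(−Te/τ) = e^(−1.44/0.6313) = 0.1022; trapped volume = 505.0 × 0.1022 = 51.611 mL.
Additional alveolar pressure from trapping ≈ V_trapped / C = 51.611 / 40.4 = 1.278 cmH2O.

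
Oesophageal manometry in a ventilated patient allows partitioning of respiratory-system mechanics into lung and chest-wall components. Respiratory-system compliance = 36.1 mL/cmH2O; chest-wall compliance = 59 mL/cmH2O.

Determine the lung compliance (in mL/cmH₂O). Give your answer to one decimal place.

93.0

1/CL = 1/Crs − 1/Ccw.
1/CL = 1/36.1 − 1/59 = 0.01075.
CL = 93.023 mL/cmH2O.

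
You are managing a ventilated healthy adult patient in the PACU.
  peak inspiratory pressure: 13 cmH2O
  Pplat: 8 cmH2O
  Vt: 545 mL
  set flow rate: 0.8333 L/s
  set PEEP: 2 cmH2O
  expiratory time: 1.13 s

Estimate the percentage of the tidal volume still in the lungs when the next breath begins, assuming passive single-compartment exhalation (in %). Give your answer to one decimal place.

12.6

R = (PIP − Pplat)/V̇ = (13 − 8) / 0.8333 = 5.0/0.8333 = 6.0 cmH2O·s/L.
C = Vt/(Pplat − PEEP) = 545.0 / (8 − 2) = 545.0/6.0 = 90.833 mL/cmH2O.
τ = R × C = 6.0 × 0.09083 L/cmH2O = 0.545 s.
Fraction remaining at end-expiration = e^(−Te/τ) = e^(−1.13/0.545) = 0.1258 → 12.58%.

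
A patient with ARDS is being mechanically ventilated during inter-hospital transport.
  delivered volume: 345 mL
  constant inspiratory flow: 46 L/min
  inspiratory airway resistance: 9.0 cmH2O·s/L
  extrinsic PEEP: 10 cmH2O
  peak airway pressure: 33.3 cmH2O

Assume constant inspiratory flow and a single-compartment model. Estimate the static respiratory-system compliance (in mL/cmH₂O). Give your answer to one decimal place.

Flow: 46 L/min ÷ 60 = 0.7667 L/s.
Equation of motion (constant flow): PIP = Vt/C + R·V̇ + PEEP.
Vt/C = PIP − R·V̇ − PEEP = 33.3 − 9.0×0.7667 − 10 = 33.3 − 6.9 − 10 = 16.4 cmH2O.
C = Vt / 16.4 = 345 / 16.4 = 21.037 mL/cmH2O.

21.0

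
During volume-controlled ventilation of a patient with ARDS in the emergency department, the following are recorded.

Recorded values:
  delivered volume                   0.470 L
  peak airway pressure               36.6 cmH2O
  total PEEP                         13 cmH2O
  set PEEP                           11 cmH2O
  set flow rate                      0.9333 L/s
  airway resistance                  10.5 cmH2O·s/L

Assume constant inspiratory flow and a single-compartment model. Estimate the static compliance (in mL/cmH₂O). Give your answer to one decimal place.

34.1

Total PEEP = 13 cmH2O (set 11 + intrinsic 2); this is the baseline alveolar pressure.
Equation of motion (constant flow): PIP = Vt/C + R·V̇ + PEEP.
Vt/C = PIP − R·V̇ − PEEP = 36.6 − 10.5×0.9333 − 13 = 36.6 − 9.8 − 13 = 13.8 cmH2O.
C = Vt / 13.8 = 470 / 13.8 = 34.058 mL/cmH2O.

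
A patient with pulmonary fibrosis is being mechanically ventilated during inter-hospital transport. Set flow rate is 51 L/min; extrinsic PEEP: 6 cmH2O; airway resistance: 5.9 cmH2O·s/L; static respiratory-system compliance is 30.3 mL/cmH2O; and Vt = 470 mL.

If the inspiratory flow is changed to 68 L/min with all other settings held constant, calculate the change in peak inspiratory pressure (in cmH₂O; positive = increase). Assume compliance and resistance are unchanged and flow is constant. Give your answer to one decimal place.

Flow: 51 L/min ÷ 60 = 0.85 L/s.
New flow: 68 L/min ÷ 60 = 1.1333 L/s.
PIP = Vt/C + R·V̇ + PEEP (constant-flow equation of motion).
Only the resistive term changes: ΔPIP = R × ΔV̇ = 5.9 × (1.1333 − 0.85) = 5.9 × 0.2833 = 1.671 cmH2O.

1.7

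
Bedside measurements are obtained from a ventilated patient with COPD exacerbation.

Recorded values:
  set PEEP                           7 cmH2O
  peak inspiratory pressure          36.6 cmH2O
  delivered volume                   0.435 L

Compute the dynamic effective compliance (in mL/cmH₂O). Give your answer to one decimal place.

Dynamic compliance = Vt / (PIP − PEEP) = 435 / (36.6 − 7) = 435 / 29.6 = 14.696 mL/cmH2O.

14.7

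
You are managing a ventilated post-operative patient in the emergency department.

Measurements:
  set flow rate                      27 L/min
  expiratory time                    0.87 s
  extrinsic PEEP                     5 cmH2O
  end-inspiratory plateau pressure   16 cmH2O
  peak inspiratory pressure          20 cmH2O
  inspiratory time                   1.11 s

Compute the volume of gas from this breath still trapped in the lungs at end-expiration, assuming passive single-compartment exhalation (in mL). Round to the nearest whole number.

58

Flow: 27 L/min ÷ 60 = 0.45 L/s.
Vt = flow × Ti = 0.45 L/s × 1.11 s × 1000 mL/L = 499.5 mL.
R = (PIP − Pplat)/V̇ = (20 − 16) / 0.45 = 4.0/0.45 = 8.889 cmH2O·s/L.
C = Vt/(Pplat − PEEP) = 499.5 / (16 − 5) = 499.5/11.0 = 45.409 mL/cmH2O.
τ = R × C = 8.889 × 0.04541 L/cmH2O = 0.4036 s.
Fraction remaining = e^(−Te/τ) = e^(−0.87/0.4036) = 0.1158.
Trapped volume = 499.5 × 0.1158 = 57.842 mL.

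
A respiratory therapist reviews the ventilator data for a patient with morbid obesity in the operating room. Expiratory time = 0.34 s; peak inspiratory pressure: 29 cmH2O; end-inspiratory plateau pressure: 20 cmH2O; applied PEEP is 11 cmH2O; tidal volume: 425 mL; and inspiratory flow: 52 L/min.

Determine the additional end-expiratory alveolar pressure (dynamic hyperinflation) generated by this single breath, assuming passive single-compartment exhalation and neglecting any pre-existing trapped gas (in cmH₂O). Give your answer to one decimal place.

4.5

Flow: 52 L/min ÷ 60 = 0.8667 L/s.
R = (PIP − Pplat)/V̇ = (29 − 20) / 0.8667 = 9.0/0.8667 = 10.384 cmH2O·s/L.
C = Vt/(Pplat − PEEP) = 425.0 / (20 − 11) = 425.0/9.0 = 47.222 mL/cmH2O.
τ = R × C = 10.384 × 0.04722 L/cmH2O = 0.4903 s.
Fraction remaining = e^(−Te/τ) = e^(−0.34/0.4903) = 0.4998; trapped volume = 425.0 × 0.4998 = 212.42 mL.
Additional alveolar pressure from trapping ≈ V_trapped / C = 212.42 / 47.222 = 4.498 cmH2O.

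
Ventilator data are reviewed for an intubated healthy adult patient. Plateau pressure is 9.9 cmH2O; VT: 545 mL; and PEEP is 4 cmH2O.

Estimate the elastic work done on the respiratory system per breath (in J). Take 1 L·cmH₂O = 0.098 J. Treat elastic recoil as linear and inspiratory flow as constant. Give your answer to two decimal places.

Elastic work ≈ ½ × (Pplat − PEEP) × Vt = 0.5 × (9.9 − 4) × 0.545 L = 0.5 × 5.9 × 0.545 = 1.608 L·cmH2O.
× 0.098 J/(L·cmH2O) → 0.1576 J.

0.16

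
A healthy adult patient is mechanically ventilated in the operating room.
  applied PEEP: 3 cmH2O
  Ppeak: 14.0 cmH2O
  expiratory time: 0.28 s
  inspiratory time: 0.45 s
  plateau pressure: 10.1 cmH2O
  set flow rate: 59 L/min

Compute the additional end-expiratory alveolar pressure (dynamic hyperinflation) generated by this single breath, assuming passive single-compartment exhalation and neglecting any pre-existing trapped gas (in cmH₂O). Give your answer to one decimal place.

2.3

Flow: 59 L/min ÷ 60 = 0.9833 L/s.
Vt = flow × Ti = 0.9833 L/s × 0.45 s × 1000 mL/L = 442.49 mL.
R = (PIP − Pplat)/V̇ = (14.0 − 10.1) / 0.9833 = 3.9/0.9833 = 3.966 cmH2O·s/L.
C = Vt/(Pplat − PEEP) = 442.49 / (10.1 − 3) = 442.49/7.1 = 62.323 mL/cmH2O.
τ = R × C = 3.966 × 0.06232 L/cmH2O = 0.2472 s.
Fraction remaining = e^(−Te/τ) = e^(−0.28/0.2472) = 0.3222; trapped volume = 442.49 × 0.3222 = 142.57 mL.
Additional alveolar pressure from trapping ≈ V_trapped / C = 142.57 / 62.323 = 2.288 cmH2O.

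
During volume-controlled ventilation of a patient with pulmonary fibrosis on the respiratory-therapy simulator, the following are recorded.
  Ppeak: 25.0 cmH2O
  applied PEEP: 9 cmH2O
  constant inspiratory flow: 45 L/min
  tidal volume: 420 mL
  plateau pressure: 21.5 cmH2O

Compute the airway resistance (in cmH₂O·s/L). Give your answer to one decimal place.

4.7

Flow: 45 L/min ÷ 60 = 0.75 L/s.
Raw = (PIP − Pplat) / flow = (25.0 − 21.5) / 0.75 = 3.5 / 0.75 = 4.667 cmH2O·s/L.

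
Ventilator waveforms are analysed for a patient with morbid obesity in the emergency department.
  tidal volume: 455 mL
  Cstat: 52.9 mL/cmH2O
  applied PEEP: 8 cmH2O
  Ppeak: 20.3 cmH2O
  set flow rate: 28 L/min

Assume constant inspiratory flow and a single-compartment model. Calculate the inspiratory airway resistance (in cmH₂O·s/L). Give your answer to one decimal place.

7.9

Flow: 28 L/min ÷ 60 = 0.4667 L/s.
Equation of motion (constant flow): PIP = Vt/C + R·V̇ + PEEP.
R·V̇ = PIP − Vt/C − PEEP = 20.3 − 455/52.9 − 8 = 20.3 − 8.601 − 8 = 3.699 cmH2O.
R = 3.699 / 0.4667 = 7.926 cmH2O·s/L.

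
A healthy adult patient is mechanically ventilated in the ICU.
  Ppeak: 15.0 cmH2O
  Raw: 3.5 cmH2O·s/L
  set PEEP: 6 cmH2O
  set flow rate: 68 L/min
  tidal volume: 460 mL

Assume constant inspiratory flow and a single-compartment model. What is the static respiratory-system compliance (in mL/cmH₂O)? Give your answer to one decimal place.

Flow: 68 L/min ÷ 60 = 1.1333 L/s.
Equation of motion (constant flow): PIP = Vt/C + R·V̇ + PEEP.
Vt/C = PIP − R·V̇ − PEEP = 15.0 − 3.5×1.1333 − 6 = 15.0 − 3.967 − 6 = 5.033 cmH2O.
C = Vt / 5.033 = 460 / 5.033 = 91.397 mL/cmH2O.

91.4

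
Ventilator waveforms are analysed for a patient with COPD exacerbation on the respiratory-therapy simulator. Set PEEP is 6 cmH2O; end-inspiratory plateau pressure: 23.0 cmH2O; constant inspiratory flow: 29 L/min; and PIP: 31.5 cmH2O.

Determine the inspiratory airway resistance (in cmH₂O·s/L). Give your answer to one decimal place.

Flow: 29 L/min ÷ 60 = 0.4833 L/s.
Raw = (PIP − Pplat) / flow = (31.5 − 23.0) / 0.4833 = 8.5 / 0.4833 = 17.587 cmH2O·s/L.

17.6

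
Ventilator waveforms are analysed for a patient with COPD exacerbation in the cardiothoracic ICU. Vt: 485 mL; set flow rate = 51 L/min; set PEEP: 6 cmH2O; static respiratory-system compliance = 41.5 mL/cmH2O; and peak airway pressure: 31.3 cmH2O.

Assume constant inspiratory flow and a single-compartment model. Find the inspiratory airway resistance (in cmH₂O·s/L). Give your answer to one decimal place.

Flow: 51 L/min ÷ 60 = 0.85 L/s.
Equation of motion (constant flow): PIP = Vt/C + R·V̇ + PEEP.
R·V̇ = PIP − Vt/C − PEEP = 31.3 − 485/41.5 − 6 = 31.3 − 11.687 − 6 = 13.613 cmH2O.
R = 13.613 / 0.85 = 16.015 cmH2O·s/L.

16.0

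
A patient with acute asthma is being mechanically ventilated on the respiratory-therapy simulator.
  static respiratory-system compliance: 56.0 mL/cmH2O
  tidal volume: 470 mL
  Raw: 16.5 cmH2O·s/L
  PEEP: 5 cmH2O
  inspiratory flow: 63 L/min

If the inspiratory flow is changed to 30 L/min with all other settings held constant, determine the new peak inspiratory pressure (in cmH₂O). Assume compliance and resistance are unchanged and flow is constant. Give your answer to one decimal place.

Flow: 63 L/min ÷ 60 = 1.05 L/s.
New flow: 30 L/min ÷ 60 = 0.5 L/s.
PIP = Vt/C + R·V̇ + PEEP (constant-flow equation of motion).
Only the resistive term changes: ΔPIP = R × ΔV̇ = 16.5 × (0.5 − 1.05) = 16.5 × -0.55 = -9.075 cmH2O.
Original PIP = 470/56.0 + 16.5×1.05 + 5 = 30.718 cmH2O; new PIP = 30.718 + (-9.075) = 21.643 cmH2O.

21.6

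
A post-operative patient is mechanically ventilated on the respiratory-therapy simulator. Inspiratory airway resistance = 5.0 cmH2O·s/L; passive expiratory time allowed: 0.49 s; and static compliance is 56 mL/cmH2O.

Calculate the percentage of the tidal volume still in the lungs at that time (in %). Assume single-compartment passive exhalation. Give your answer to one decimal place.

τ = R × C = 5.0 × 56 mL/cmH2O = 5.0 × 0.056 L/cmH2O = 0.28 s.
Passive exhalation: V(t)/V₀ = e^(−t/τ) = e^(−0.49/0.28) = 0.1738.
Fraction remaining = 0.1738 → 17.38%.

17.4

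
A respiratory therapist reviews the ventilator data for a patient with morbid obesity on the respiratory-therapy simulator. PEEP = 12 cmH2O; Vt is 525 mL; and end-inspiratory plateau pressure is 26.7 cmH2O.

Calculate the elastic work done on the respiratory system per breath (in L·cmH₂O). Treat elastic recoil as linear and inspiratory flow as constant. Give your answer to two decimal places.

3.86

Elastic work ≈ ½ × (Pplat − PEEP) × Vt = 0.5 × (26.7 − 12) × 0.525 L = 0.5 × 14.7 × 0.525 = 3.859 L·cmH2O.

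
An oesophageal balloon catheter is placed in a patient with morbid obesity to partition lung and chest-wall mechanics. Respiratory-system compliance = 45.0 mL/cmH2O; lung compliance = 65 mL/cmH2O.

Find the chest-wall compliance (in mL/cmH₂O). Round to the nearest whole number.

1/Ccw = 1/Crs − 1/CL.
1/Ccw = 1/45.0 − 1/65 = 0.006838.
Ccw = 146.24 mL/cmH2O.

146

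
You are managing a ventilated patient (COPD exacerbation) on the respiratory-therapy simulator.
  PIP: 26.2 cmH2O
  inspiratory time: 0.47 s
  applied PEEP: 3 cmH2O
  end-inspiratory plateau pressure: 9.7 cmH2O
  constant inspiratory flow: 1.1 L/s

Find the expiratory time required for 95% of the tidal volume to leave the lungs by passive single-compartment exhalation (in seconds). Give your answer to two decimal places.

3.47

Vt = flow × Ti = 1.1 L/s × 0.47 s × 1000 mL/L = 517.0 mL.
R = (PIP − Pplat)/V̇ = (26.2 − 9.7) / 1.1 = 16.5/1.1 = 15.0 cmH2O·s/L.
C = Vt/(Pplat − PEEP) = 517.0 / (9.7 − 3) = 517.0/6.7 = 77.164 mL/cmH2O.
τ = R × C = 15.0 × 0.07716 L/cmH2O = 1.157 s.
t = −τ·ln(1 − 0.95) = −1.157·ln(0.05) = 3.466 s.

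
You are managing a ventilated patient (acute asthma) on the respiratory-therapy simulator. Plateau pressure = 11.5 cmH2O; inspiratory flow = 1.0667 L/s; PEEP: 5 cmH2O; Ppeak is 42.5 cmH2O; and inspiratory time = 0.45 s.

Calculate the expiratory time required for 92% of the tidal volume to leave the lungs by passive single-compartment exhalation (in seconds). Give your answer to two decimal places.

Vt = flow × Ti = 1.0667 L/s × 0.45 s × 1000 mL/L = 480.02 mL.
R = (PIP − Pplat)/V̇ = (42.5 − 11.5) / 1.0667 = 31.0/1.0667 = 29.062 cmH2O·s/L.
C = Vt/(Pplat − PEEP) = 480.02 / (11.5 − 5) = 480.02/6.5 = 73.849 mL/cmH2O.
τ = R × C = 29.062 × 0.07385 L/cmH2O = 2.146 s.
t = −τ·ln(1 − 0.92) = −2.146·ln(0.08) = 5.42 s.

5.42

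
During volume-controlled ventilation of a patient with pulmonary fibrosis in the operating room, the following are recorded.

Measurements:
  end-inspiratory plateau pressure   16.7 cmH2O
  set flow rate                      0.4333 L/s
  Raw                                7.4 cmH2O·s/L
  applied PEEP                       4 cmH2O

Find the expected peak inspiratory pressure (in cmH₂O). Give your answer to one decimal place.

19.9

PIP = Pplat + Raw × flow = 16.7 + 7.4 × 0.4333 = 16.7 + 3.206 = 19.906 cmH2O.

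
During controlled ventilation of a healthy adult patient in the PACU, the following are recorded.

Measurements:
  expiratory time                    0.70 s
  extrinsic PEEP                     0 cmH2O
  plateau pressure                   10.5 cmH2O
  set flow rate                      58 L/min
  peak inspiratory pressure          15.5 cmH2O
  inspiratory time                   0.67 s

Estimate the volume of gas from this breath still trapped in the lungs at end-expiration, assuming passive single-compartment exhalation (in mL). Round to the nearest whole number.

72

Flow: 58 L/min ÷ 60 = 0.9667 L/s.
Vt = flow × Ti = 0.9667 L/s × 0.67 s × 1000 mL/L = 647.69 mL.
R = (PIP − Pplat)/V̇ = (15.5 − 10.5) / 0.9667 = 5.0/0.9667 = 5.172 cmH2O·s/L.
C = Vt/(Pplat − PEEP) = 647.69 / (10.5 − 0) = 647.69/10.5 = 61.685 mL/cmH2O.
τ = R × C = 5.172 × 0.06169 L/cmH2O = 0.3191 s.
Fraction remaining = e^(−Te/τ) = e^(−0.70/0.3191) = 0.1115.
Trapped volume = 647.69 × 0.1115 = 72.217 mL.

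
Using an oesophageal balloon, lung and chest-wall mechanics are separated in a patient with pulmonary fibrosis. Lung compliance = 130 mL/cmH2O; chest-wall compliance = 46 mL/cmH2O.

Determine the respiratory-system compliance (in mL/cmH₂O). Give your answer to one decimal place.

Lung and chest wall are elastances in series: 1/Crs = 1/CL + 1/Ccw.
1/Crs = 1/130 + 1/46 = 0.02943.
Crs = 33.979 mL/cmH2O.

34.0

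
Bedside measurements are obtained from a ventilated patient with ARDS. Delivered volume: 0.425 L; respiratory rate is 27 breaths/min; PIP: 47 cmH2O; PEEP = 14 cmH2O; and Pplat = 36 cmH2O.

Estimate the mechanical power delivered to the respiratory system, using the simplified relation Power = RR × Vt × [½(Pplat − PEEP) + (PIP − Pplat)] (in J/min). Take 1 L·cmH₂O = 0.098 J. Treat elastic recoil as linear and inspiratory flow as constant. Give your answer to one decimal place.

24.7

Per-breath work = Vt × [½(Pplat−PEEP) + (PIP−Pplat)] = 0.425 × [0.5×22.0 + 11.0] = 0.425 × 22.0 = 9.35 L·cmH2O.
Power = 27 × 9.35 = 252.45 L·cmH2O/min.
× 0.098 J/(L·cmH2O) → 24.74 J/min.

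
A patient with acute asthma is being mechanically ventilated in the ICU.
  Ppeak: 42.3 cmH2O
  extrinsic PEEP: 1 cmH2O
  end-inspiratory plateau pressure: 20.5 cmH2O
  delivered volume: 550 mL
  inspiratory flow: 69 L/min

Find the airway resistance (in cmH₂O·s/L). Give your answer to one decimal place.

Flow: 69 L/min ÷ 60 = 1.15 L/s.
Raw = (PIP − Pplat) / flow = (42.3 − 20.5) / 1.15 = 21.8 / 1.15 = 18.957 cmH2O·s/L.

19.0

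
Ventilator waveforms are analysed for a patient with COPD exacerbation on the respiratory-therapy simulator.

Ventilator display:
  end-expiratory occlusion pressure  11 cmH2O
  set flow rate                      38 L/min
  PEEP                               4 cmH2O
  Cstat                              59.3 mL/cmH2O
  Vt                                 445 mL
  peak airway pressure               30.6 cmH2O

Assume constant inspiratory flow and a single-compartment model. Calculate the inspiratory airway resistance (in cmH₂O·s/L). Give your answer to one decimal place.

Flow: 38 L/min ÷ 60 = 0.6333 L/s.
Total PEEP = 11 cmH2O (set 4 + intrinsic 7); this is the baseline alveolar pressure.
Equation of motion (constant flow): PIP = Vt/C + R·V̇ + PEEP.
R·V̇ = PIP − Vt/C − PEEP = 30.6 − 445/59.3 − 11 = 30.6 − 7.504 − 11 = 12.096 cmH2O.
R = 12.096 / 0.6333 = 19.1 cmH2O·s/L.

19.1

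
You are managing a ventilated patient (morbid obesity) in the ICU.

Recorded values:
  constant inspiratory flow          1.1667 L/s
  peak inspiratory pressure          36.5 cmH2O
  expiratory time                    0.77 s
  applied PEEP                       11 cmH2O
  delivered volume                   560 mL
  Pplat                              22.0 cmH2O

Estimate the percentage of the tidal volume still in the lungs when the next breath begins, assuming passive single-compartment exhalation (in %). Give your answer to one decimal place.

R = (PIP − Pplat)/V̇ = (36.5 − 22.0) / 1.1667 = 14.5/1.1667 = 12.428 cmH2O·s/L.
C = Vt/(Pplat − PEEP) = 560.0 / (22.0 − 11) = 560.0/11.0 = 50.909 mL/cmH2O.
τ = R × C = 12.428 × 0.05091 L/cmH2O = 0.6327 s.
Fraction remaining at end-expiration = e^(−Te/τ) = e^(−0.77/0.6327) = 0.2961 → 29.61%.

29.6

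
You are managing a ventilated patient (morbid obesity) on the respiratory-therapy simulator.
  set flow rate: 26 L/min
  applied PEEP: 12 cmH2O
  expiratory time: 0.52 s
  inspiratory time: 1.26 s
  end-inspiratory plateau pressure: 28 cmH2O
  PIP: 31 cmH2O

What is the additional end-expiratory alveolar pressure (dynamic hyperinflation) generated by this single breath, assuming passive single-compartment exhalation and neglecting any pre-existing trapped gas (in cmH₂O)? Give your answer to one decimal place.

Flow: 26 L/min ÷ 60 = 0.4333 L/s.
Vt = flow × Ti = 0.4333 L/s × 1.26 s × 1000 mL/L = 545.96 mL.
R = (PIP − Pplat)/V̇ = (31 − 28) / 0.4333 = 3.0/0.4333 = 6.924 cmH2O·s/L.
C = Vt/(Pplat − PEEP) = 545.96 / (28 − 12) = 545.96/16.0 = 34.123 mL/cmH2O.
τ = R × C = 6.924 × 0.03412 L/cmH2O = 0.2362 s.
Fraction remaining = e^(−Te/τ) = e^(−0.52/0.2362) = 0.1106; trapped volume = 545.96 × 0.1106 = 60.383 mL.
Additional alveolar pressure from trapping ≈ V_trapped / C = 60.383 / 34.123 = 1.77 cmH2O.

1.8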